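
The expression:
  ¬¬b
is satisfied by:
  {b: True}


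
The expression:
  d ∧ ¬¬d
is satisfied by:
  {d: True}


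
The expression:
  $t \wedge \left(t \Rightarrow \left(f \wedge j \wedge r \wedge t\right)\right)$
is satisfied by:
  {t: True, j: True, r: True, f: True}


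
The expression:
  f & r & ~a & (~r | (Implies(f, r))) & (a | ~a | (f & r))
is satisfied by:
  {r: True, f: True, a: False}


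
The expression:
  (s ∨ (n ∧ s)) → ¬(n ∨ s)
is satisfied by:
  {s: False}


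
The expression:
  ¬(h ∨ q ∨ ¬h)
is never true.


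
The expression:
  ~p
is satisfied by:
  {p: False}


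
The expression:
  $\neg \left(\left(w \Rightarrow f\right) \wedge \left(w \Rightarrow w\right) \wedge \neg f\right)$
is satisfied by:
  {w: True, f: True}
  {w: True, f: False}
  {f: True, w: False}


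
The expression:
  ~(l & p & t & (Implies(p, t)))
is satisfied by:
  {l: False, t: False, p: False}
  {p: True, l: False, t: False}
  {t: True, l: False, p: False}
  {p: True, t: True, l: False}
  {l: True, p: False, t: False}
  {p: True, l: True, t: False}
  {t: True, l: True, p: False}


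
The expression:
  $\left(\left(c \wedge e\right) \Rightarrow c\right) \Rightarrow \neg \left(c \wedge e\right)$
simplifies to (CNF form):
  $\neg c \vee \neg e$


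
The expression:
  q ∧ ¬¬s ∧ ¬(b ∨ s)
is never true.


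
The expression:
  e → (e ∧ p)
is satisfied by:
  {p: True, e: False}
  {e: False, p: False}
  {e: True, p: True}


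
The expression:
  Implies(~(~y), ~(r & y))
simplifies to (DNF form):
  ~r | ~y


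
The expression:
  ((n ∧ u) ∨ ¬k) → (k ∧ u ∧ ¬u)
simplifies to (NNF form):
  k ∧ (¬n ∨ ¬u)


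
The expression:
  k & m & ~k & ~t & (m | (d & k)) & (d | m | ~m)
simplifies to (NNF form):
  False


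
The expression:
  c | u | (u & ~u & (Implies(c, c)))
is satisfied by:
  {c: True, u: True}
  {c: True, u: False}
  {u: True, c: False}


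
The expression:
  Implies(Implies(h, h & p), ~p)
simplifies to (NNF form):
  ~p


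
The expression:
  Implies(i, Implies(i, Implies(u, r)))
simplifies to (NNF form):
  r | ~i | ~u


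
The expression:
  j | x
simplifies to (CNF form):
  j | x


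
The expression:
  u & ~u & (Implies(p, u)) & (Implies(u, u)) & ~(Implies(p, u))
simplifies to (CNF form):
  False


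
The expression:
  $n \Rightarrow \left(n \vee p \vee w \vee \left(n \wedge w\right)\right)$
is always true.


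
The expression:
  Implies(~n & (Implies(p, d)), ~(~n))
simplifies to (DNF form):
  n | (p & ~d)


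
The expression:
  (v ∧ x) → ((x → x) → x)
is always true.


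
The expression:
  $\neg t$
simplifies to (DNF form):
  $\neg t$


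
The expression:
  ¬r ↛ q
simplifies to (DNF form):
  q ∨ ¬r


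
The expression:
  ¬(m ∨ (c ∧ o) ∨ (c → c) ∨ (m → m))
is never true.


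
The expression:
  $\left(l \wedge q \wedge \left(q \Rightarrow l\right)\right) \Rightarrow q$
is always true.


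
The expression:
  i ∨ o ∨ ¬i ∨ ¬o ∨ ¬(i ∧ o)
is always true.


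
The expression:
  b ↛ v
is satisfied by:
  {b: True, v: False}


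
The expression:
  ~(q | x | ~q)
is never true.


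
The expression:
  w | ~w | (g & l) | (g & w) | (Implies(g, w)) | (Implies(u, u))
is always true.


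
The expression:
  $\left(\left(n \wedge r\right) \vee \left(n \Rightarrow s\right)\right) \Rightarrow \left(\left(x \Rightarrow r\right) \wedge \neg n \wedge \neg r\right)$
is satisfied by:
  {s: False, r: False, x: False, n: False}
  {n: True, s: False, r: False, x: False}
  {n: True, x: True, s: False, r: False}
  {s: True, x: False, r: False, n: False}


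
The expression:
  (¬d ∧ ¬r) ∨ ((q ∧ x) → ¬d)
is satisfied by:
  {q: False, d: False, x: False}
  {x: True, q: False, d: False}
  {d: True, q: False, x: False}
  {x: True, d: True, q: False}
  {q: True, x: False, d: False}
  {x: True, q: True, d: False}
  {d: True, q: True, x: False}


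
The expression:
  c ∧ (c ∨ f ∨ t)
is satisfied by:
  {c: True}


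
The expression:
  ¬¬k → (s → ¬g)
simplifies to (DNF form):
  ¬g ∨ ¬k ∨ ¬s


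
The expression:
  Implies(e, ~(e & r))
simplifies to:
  ~e | ~r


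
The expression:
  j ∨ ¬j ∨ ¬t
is always true.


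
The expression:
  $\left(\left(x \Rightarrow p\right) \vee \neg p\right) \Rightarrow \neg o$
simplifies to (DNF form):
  $\neg o$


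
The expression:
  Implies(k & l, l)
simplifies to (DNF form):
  True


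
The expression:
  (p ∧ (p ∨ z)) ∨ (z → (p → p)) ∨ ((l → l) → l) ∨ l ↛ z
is always true.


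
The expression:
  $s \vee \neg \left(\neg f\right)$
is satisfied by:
  {s: True, f: True}
  {s: True, f: False}
  {f: True, s: False}


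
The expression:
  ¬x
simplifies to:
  ¬x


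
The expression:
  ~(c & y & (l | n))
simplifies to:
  ~c | ~y | (~l & ~n)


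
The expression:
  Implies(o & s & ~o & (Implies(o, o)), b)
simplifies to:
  True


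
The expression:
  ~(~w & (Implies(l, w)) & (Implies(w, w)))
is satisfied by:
  {l: True, w: True}
  {l: True, w: False}
  {w: True, l: False}


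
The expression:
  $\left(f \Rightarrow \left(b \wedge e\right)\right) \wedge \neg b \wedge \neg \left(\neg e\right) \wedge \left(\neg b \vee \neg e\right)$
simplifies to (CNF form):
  $e \wedge \neg b \wedge \neg f$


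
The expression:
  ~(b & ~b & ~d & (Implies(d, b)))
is always true.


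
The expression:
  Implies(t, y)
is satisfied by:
  {y: True, t: False}
  {t: False, y: False}
  {t: True, y: True}


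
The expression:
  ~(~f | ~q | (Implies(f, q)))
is never true.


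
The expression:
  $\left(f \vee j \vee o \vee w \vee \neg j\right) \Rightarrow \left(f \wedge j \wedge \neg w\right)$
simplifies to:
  $f \wedge j \wedge \neg w$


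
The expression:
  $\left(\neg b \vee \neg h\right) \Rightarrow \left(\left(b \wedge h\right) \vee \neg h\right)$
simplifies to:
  $b \vee \neg h$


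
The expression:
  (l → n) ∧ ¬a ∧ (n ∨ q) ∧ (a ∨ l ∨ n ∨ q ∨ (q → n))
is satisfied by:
  {n: True, q: True, l: False, a: False}
  {n: True, q: False, l: False, a: False}
  {n: True, l: True, q: True, a: False}
  {n: True, l: True, q: False, a: False}
  {q: True, n: False, l: False, a: False}


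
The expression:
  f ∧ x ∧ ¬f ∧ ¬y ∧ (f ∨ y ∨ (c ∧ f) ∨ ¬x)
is never true.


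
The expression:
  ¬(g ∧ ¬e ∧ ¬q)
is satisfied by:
  {q: True, e: True, g: False}
  {q: True, g: False, e: False}
  {e: True, g: False, q: False}
  {e: False, g: False, q: False}
  {q: True, e: True, g: True}
  {q: True, g: True, e: False}
  {e: True, g: True, q: False}


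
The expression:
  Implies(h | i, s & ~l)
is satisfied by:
  {s: True, h: False, l: False, i: False}
  {i: False, h: False, s: False, l: False}
  {i: True, s: True, h: False, l: False}
  {l: True, s: True, i: False, h: False}
  {l: True, i: False, h: False, s: False}
  {s: True, h: True, l: False, i: False}
  {i: True, s: True, h: True, l: False}


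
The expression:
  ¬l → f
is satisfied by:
  {l: True, f: True}
  {l: True, f: False}
  {f: True, l: False}


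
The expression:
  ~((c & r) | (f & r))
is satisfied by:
  {f: False, r: False, c: False}
  {c: True, f: False, r: False}
  {f: True, c: False, r: False}
  {c: True, f: True, r: False}
  {r: True, c: False, f: False}


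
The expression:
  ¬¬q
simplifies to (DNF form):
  q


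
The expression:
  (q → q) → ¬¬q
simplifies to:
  q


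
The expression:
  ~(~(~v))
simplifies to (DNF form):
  ~v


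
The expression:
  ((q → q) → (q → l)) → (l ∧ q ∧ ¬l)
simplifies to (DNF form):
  q ∧ ¬l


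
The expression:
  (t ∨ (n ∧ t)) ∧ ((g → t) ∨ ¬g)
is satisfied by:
  {t: True}


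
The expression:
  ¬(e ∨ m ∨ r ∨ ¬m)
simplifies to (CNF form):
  False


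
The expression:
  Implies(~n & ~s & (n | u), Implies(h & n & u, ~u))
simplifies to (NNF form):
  True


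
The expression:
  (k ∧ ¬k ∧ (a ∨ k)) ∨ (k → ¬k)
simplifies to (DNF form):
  ¬k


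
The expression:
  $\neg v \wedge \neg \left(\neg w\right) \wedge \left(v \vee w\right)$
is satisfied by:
  {w: True, v: False}


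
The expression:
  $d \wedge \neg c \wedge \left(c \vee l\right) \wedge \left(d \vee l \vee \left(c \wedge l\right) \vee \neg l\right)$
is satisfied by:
  {d: True, l: True, c: False}


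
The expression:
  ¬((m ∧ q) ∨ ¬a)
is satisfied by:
  {a: True, m: False, q: False}
  {a: True, q: True, m: False}
  {a: True, m: True, q: False}


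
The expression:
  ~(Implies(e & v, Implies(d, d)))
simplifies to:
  False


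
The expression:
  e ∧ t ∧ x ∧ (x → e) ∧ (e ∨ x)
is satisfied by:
  {t: True, e: True, x: True}


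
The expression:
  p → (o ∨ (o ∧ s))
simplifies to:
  o ∨ ¬p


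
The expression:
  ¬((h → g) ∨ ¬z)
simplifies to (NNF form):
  h ∧ z ∧ ¬g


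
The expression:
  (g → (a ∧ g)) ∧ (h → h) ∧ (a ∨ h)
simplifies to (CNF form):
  (a ∨ h) ∧ (a ∨ ¬g)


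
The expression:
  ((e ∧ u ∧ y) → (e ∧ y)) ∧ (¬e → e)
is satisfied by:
  {e: True}


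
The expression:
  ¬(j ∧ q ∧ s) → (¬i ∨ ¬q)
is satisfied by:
  {s: True, j: True, q: False, i: False}
  {s: True, j: False, q: False, i: False}
  {j: True, i: False, s: False, q: False}
  {i: False, j: False, s: False, q: False}
  {i: True, s: True, j: True, q: False}
  {i: True, s: True, j: False, q: False}
  {i: True, j: True, s: False, q: False}
  {i: True, j: False, s: False, q: False}
  {q: True, s: True, j: True, i: False}
  {q: True, s: True, j: False, i: False}
  {q: True, j: True, s: False, i: False}
  {q: True, j: False, s: False, i: False}
  {i: True, q: True, s: True, j: True}


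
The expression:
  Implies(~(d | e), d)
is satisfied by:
  {d: True, e: True}
  {d: True, e: False}
  {e: True, d: False}


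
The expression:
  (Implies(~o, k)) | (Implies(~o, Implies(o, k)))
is always true.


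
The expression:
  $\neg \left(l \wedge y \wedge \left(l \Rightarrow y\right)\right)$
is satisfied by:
  {l: False, y: False}
  {y: True, l: False}
  {l: True, y: False}


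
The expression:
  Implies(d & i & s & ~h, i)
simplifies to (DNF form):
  True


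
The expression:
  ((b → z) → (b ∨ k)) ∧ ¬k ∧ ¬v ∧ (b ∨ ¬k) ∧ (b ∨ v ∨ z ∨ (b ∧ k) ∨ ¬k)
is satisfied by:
  {b: True, v: False, k: False}


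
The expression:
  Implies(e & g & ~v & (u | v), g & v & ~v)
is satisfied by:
  {v: True, g: False, e: False, u: False}
  {v: False, g: False, e: False, u: False}
  {u: True, v: True, g: False, e: False}
  {u: True, v: False, g: False, e: False}
  {v: True, e: True, u: False, g: False}
  {e: True, u: False, g: False, v: False}
  {u: True, e: True, v: True, g: False}
  {u: True, e: True, v: False, g: False}
  {v: True, g: True, u: False, e: False}
  {g: True, u: False, e: False, v: False}
  {v: True, u: True, g: True, e: False}
  {u: True, g: True, v: False, e: False}
  {v: True, e: True, g: True, u: False}
  {e: True, g: True, u: False, v: False}
  {u: True, e: True, g: True, v: True}


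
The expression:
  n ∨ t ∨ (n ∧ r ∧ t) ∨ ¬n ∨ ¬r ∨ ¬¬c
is always true.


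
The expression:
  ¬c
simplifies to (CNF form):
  ¬c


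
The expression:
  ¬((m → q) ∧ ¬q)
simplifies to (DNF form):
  m ∨ q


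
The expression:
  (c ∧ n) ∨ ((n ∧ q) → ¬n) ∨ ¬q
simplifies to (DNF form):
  c ∨ ¬n ∨ ¬q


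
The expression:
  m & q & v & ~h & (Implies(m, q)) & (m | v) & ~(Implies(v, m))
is never true.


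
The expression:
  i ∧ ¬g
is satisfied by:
  {i: True, g: False}


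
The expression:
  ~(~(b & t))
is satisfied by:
  {t: True, b: True}


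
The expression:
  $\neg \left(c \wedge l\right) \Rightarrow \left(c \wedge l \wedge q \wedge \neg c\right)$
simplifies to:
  $c \wedge l$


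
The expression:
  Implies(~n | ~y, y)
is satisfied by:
  {y: True}


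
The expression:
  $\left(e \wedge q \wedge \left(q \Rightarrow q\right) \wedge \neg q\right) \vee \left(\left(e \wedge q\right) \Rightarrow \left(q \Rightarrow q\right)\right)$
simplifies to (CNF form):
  $\text{True}$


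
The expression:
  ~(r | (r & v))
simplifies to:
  ~r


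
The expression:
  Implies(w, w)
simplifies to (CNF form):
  True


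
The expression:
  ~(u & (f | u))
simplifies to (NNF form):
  ~u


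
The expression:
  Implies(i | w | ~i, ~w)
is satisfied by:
  {w: False}


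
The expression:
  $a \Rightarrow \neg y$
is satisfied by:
  {y: False, a: False}
  {a: True, y: False}
  {y: True, a: False}


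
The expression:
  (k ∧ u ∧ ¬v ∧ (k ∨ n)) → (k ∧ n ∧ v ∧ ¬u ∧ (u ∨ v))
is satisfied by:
  {v: True, u: False, k: False}
  {u: False, k: False, v: False}
  {v: True, k: True, u: False}
  {k: True, u: False, v: False}
  {v: True, u: True, k: False}
  {u: True, v: False, k: False}
  {v: True, k: True, u: True}


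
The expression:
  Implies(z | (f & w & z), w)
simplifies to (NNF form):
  w | ~z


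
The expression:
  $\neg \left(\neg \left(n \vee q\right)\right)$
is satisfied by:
  {n: True, q: True}
  {n: True, q: False}
  {q: True, n: False}


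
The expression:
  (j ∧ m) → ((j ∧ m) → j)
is always true.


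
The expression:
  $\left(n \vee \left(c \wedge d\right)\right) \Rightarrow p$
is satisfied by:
  {p: True, d: False, c: False, n: False}
  {p: True, c: True, d: False, n: False}
  {p: True, d: True, c: False, n: False}
  {p: True, c: True, d: True, n: False}
  {n: True, p: True, d: False, c: False}
  {n: True, p: True, c: True, d: False}
  {n: True, p: True, d: True, c: False}
  {n: True, p: True, c: True, d: True}
  {n: False, d: False, c: False, p: False}
  {c: True, n: False, d: False, p: False}
  {d: True, n: False, c: False, p: False}


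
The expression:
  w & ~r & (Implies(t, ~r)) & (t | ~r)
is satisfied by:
  {w: True, r: False}


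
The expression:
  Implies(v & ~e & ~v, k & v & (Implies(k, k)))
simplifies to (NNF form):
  True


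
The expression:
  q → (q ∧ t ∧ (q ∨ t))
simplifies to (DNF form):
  t ∨ ¬q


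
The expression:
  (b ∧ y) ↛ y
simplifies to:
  False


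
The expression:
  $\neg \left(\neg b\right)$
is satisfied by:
  {b: True}


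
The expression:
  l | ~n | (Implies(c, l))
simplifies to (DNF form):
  l | ~c | ~n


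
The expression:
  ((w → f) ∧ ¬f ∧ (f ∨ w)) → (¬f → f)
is always true.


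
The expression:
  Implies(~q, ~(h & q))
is always true.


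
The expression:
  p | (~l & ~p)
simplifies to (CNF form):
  p | ~l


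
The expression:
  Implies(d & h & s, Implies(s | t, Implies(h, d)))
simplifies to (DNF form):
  True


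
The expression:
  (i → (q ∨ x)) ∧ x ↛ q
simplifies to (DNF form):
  x ∧ ¬q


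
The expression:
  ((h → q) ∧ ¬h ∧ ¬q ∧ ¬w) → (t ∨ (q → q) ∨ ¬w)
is always true.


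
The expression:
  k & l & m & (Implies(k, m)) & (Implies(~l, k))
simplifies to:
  k & l & m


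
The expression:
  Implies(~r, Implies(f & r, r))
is always true.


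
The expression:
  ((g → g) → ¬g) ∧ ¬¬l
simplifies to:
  l ∧ ¬g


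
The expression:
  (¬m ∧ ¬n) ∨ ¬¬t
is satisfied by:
  {t: True, n: False, m: False}
  {t: True, m: True, n: False}
  {t: True, n: True, m: False}
  {t: True, m: True, n: True}
  {m: False, n: False, t: False}


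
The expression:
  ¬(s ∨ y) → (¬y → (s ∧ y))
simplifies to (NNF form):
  s ∨ y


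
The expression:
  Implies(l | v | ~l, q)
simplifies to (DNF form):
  q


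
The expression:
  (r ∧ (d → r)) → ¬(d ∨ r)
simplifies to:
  ¬r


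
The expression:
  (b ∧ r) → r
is always true.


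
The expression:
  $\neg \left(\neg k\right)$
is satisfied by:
  {k: True}


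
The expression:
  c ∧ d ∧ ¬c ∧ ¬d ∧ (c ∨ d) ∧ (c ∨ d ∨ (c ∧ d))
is never true.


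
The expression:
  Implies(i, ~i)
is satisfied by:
  {i: False}


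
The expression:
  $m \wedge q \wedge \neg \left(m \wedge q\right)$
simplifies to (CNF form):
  $\text{False}$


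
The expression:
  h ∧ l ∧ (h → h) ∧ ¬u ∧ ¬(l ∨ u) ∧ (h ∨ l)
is never true.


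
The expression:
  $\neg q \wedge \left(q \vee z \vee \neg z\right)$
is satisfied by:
  {q: False}


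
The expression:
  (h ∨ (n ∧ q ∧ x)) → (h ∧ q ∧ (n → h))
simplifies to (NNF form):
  (h ∧ q) ∨ (¬h ∧ ¬n) ∨ (¬h ∧ ¬q) ∨ (¬h ∧ ¬x)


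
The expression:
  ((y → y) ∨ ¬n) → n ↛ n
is never true.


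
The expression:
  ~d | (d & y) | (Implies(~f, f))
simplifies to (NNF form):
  f | y | ~d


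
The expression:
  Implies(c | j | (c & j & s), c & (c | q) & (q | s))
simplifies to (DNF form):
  (c & q) | (c & s) | (~c & ~j)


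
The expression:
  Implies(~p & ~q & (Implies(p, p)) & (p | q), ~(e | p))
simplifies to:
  True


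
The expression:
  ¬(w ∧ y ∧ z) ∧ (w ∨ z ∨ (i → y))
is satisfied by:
  {i: False, y: False, w: False, z: False}
  {z: True, i: False, y: False, w: False}
  {y: True, z: False, i: False, w: False}
  {z: True, y: True, i: False, w: False}
  {z: True, i: True, y: False, w: False}
  {y: True, i: True, z: False, w: False}
  {z: True, y: True, i: True, w: False}
  {w: True, z: False, i: False, y: False}
  {w: True, z: True, i: False, y: False}
  {w: True, y: True, z: False, i: False}
  {w: True, i: True, z: False, y: False}
  {w: True, z: True, i: True, y: False}
  {w: True, y: True, i: True, z: False}


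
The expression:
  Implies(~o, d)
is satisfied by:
  {d: True, o: True}
  {d: True, o: False}
  {o: True, d: False}


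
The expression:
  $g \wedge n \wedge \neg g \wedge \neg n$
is never true.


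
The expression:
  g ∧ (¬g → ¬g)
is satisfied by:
  {g: True}


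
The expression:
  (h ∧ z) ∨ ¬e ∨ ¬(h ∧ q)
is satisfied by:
  {z: True, h: False, e: False, q: False}
  {z: False, h: False, e: False, q: False}
  {z: True, q: True, h: False, e: False}
  {q: True, z: False, h: False, e: False}
  {z: True, e: True, q: False, h: False}
  {e: True, q: False, h: False, z: False}
  {z: True, q: True, e: True, h: False}
  {q: True, e: True, z: False, h: False}
  {z: True, h: True, q: False, e: False}
  {h: True, q: False, e: False, z: False}
  {z: True, q: True, h: True, e: False}
  {q: True, h: True, z: False, e: False}
  {z: True, e: True, h: True, q: False}
  {e: True, h: True, q: False, z: False}
  {z: True, q: True, e: True, h: True}


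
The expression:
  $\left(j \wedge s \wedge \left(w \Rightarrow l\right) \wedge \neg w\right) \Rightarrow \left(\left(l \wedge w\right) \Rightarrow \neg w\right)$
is always true.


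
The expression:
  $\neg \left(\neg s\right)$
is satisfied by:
  {s: True}


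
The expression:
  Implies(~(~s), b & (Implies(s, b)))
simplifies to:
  b | ~s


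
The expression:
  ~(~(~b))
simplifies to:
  ~b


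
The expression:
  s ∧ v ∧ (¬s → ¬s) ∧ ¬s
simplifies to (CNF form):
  False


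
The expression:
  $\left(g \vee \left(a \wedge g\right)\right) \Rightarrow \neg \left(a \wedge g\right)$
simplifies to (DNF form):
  $\neg a \vee \neg g$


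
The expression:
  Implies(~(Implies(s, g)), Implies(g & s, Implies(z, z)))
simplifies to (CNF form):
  True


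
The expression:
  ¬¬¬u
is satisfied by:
  {u: False}


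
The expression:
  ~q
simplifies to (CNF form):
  ~q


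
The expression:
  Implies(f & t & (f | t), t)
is always true.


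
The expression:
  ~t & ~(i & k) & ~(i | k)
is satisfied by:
  {i: False, t: False, k: False}


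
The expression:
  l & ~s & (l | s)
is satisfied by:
  {l: True, s: False}


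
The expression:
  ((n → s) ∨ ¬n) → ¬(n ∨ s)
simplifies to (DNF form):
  ¬s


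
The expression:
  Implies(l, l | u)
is always true.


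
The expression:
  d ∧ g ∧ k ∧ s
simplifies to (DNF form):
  d ∧ g ∧ k ∧ s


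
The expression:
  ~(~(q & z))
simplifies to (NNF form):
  q & z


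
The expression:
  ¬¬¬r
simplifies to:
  ¬r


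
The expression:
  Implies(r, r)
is always true.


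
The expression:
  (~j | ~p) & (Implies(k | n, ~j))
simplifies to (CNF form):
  (~j | ~k) & (~j | ~n) & (~j | ~p)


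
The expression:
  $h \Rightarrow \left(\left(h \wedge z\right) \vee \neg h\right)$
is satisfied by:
  {z: True, h: False}
  {h: False, z: False}
  {h: True, z: True}


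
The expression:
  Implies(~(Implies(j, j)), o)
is always true.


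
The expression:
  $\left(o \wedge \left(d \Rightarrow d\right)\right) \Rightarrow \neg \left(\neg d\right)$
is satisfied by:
  {d: True, o: False}
  {o: False, d: False}
  {o: True, d: True}


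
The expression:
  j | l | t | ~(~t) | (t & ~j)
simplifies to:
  j | l | t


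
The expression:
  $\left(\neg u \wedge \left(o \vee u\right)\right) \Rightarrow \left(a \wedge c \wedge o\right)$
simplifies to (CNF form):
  $\left(a \vee u \vee \neg o\right) \wedge \left(c \vee u \vee \neg o\right)$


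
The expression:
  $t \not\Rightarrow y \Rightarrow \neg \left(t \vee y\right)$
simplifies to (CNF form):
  $y \vee \neg t$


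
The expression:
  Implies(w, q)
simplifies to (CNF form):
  q | ~w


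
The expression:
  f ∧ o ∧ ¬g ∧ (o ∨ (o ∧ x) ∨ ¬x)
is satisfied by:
  {f: True, o: True, g: False}


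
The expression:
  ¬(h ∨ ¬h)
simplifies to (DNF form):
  False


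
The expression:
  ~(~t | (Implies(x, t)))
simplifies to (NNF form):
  False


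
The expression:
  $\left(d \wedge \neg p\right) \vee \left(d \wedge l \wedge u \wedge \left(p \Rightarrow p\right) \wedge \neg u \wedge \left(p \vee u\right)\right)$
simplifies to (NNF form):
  $d \wedge \neg p$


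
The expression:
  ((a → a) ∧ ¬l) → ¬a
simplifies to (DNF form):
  l ∨ ¬a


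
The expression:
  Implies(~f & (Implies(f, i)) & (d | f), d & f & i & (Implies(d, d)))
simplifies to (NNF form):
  f | ~d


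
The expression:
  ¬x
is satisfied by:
  {x: False}


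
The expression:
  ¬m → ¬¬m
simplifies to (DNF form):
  m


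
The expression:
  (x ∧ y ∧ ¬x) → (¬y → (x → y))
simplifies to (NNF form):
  True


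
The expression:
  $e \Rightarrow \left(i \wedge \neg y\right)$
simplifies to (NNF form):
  $\left(i \wedge \neg y\right) \vee \neg e$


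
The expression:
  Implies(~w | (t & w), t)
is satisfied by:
  {t: True, w: True}
  {t: True, w: False}
  {w: True, t: False}


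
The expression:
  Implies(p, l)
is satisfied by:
  {l: True, p: False}
  {p: False, l: False}
  {p: True, l: True}


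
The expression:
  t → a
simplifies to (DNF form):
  a ∨ ¬t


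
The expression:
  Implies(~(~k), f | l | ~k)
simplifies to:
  f | l | ~k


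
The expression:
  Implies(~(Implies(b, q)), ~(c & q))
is always true.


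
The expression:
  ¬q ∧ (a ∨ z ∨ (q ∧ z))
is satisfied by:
  {a: True, z: True, q: False}
  {a: True, q: False, z: False}
  {z: True, q: False, a: False}


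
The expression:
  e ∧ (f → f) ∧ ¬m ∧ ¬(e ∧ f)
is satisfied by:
  {e: True, f: False, m: False}


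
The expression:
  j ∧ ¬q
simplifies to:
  j ∧ ¬q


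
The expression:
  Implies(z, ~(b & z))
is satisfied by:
  {z: False, b: False}
  {b: True, z: False}
  {z: True, b: False}


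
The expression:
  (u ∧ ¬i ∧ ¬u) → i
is always true.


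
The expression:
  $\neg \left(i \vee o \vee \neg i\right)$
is never true.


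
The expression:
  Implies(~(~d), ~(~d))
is always true.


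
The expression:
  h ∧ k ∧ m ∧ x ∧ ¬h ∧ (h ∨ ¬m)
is never true.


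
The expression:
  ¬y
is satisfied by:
  {y: False}


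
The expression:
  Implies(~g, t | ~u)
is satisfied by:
  {t: True, g: True, u: False}
  {t: True, u: False, g: False}
  {g: True, u: False, t: False}
  {g: False, u: False, t: False}
  {t: True, g: True, u: True}
  {t: True, u: True, g: False}
  {g: True, u: True, t: False}


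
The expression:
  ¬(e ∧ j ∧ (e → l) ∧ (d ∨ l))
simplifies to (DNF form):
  ¬e ∨ ¬j ∨ ¬l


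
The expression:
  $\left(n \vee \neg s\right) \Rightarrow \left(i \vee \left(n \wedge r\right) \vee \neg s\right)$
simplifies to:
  $i \vee r \vee \neg n \vee \neg s$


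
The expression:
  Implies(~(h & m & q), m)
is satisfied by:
  {m: True}


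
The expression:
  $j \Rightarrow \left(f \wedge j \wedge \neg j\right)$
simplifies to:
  $\neg j$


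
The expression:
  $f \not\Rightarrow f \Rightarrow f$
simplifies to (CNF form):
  $\text{True}$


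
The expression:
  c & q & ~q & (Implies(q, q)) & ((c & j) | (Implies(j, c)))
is never true.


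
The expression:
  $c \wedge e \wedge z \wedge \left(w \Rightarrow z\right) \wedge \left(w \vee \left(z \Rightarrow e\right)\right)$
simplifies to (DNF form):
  $c \wedge e \wedge z$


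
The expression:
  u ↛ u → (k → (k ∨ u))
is always true.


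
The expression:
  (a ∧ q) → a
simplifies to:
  True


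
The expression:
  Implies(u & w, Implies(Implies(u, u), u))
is always true.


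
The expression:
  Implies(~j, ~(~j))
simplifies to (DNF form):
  j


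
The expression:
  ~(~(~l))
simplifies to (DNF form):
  ~l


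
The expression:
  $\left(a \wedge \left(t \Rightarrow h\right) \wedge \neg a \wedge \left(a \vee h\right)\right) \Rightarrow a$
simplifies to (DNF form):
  $\text{True}$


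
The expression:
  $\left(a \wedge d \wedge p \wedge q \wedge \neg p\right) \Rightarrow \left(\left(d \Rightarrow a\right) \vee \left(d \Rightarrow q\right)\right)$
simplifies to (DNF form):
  $\text{True}$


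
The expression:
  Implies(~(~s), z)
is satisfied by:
  {z: True, s: False}
  {s: False, z: False}
  {s: True, z: True}


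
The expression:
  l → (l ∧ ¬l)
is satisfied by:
  {l: False}


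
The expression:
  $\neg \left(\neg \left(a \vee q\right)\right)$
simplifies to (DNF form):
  $a \vee q$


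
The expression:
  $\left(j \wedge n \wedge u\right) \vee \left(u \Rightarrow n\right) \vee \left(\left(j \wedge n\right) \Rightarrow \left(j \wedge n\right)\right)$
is always true.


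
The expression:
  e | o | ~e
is always true.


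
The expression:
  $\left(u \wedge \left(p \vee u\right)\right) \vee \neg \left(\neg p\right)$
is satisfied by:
  {u: True, p: True}
  {u: True, p: False}
  {p: True, u: False}


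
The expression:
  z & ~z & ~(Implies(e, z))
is never true.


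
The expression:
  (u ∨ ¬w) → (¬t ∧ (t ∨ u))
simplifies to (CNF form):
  (u ∨ w) ∧ (u ∨ ¬u) ∧ (w ∨ ¬t) ∧ (¬t ∨ ¬u)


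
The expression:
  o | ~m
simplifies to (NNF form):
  o | ~m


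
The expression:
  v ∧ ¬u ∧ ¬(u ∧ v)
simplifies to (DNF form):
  v ∧ ¬u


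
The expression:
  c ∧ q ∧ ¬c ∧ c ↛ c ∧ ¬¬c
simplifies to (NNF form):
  False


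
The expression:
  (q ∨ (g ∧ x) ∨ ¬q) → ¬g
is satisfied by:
  {g: False}


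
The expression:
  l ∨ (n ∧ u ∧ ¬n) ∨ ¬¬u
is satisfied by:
  {l: True, u: True}
  {l: True, u: False}
  {u: True, l: False}


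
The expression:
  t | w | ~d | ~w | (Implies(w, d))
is always true.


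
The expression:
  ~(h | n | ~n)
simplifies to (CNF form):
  False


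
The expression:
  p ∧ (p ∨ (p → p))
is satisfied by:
  {p: True}


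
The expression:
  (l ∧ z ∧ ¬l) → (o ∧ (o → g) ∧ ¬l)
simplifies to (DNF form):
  True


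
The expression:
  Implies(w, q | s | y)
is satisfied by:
  {y: True, q: True, s: True, w: False}
  {y: True, q: True, w: False, s: False}
  {y: True, s: True, w: False, q: False}
  {y: True, w: False, s: False, q: False}
  {q: True, s: True, w: False, y: False}
  {q: True, w: False, s: False, y: False}
  {s: True, q: False, w: False, y: False}
  {q: False, w: False, s: False, y: False}
  {q: True, y: True, w: True, s: True}
  {q: True, y: True, w: True, s: False}
  {y: True, w: True, s: True, q: False}
  {y: True, w: True, q: False, s: False}
  {s: True, w: True, q: True, y: False}
  {w: True, q: True, y: False, s: False}
  {w: True, s: True, y: False, q: False}


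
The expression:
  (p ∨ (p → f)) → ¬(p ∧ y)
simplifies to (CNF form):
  ¬p ∨ ¬y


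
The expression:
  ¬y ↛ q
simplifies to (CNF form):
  q ∨ ¬y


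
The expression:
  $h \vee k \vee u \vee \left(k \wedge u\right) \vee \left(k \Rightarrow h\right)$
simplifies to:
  $\text{True}$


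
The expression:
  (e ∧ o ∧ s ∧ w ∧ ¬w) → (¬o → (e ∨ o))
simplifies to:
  True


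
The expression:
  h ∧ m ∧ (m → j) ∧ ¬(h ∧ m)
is never true.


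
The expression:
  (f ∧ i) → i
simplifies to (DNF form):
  True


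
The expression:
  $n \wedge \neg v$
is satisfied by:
  {n: True, v: False}


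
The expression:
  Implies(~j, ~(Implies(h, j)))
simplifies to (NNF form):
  h | j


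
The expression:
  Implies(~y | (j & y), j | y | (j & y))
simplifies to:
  j | y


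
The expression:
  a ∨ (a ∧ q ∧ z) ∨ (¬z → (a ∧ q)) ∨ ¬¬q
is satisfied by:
  {a: True, q: True, z: True}
  {a: True, q: True, z: False}
  {a: True, z: True, q: False}
  {a: True, z: False, q: False}
  {q: True, z: True, a: False}
  {q: True, z: False, a: False}
  {z: True, q: False, a: False}


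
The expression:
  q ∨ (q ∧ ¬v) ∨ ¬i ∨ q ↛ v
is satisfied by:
  {q: True, i: False}
  {i: False, q: False}
  {i: True, q: True}


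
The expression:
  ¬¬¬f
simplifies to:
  ¬f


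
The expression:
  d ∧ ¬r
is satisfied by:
  {d: True, r: False}


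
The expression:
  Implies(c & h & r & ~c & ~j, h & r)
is always true.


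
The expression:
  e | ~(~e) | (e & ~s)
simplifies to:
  e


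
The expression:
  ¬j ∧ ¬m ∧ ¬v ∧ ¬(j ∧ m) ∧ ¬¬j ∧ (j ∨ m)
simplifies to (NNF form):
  False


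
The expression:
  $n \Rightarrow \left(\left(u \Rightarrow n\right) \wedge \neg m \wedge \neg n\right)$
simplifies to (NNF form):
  $\neg n$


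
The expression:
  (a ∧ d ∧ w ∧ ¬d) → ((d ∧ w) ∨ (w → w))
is always true.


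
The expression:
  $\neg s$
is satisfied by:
  {s: False}


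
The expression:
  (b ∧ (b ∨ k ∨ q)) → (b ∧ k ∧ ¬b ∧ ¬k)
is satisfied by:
  {b: False}


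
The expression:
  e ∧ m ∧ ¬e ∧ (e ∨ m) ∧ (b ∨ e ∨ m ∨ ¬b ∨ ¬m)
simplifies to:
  False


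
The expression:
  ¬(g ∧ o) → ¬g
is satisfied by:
  {o: True, g: False}
  {g: False, o: False}
  {g: True, o: True}


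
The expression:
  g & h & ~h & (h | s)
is never true.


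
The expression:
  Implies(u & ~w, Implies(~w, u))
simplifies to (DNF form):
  True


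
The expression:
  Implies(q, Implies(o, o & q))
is always true.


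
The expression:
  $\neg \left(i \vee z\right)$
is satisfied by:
  {i: False, z: False}


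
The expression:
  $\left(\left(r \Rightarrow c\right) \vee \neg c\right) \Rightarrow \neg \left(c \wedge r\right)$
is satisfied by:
  {c: False, r: False}
  {r: True, c: False}
  {c: True, r: False}


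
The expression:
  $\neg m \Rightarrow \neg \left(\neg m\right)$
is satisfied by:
  {m: True}


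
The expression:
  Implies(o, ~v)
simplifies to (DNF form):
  ~o | ~v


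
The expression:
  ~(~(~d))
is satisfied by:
  {d: False}


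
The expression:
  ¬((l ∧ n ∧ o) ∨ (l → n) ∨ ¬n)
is never true.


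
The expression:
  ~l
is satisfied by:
  {l: False}


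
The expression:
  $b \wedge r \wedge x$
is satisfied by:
  {r: True, b: True, x: True}


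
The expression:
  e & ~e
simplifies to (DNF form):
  False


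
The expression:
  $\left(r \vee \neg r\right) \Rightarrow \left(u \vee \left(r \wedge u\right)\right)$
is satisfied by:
  {u: True}


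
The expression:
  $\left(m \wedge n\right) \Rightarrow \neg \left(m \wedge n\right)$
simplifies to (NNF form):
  $\neg m \vee \neg n$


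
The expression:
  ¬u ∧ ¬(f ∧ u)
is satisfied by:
  {u: False}


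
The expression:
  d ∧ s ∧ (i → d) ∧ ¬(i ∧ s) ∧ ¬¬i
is never true.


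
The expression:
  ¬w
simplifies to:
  ¬w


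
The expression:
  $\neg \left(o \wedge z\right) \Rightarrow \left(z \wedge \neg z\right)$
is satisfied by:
  {z: True, o: True}


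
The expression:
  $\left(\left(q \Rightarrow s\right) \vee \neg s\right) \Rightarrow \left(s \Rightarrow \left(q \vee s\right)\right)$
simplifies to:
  $\text{True}$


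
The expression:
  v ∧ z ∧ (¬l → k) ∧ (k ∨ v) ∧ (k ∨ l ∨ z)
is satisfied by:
  {z: True, k: True, l: True, v: True}
  {z: True, k: True, v: True, l: False}
  {z: True, l: True, v: True, k: False}


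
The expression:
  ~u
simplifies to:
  ~u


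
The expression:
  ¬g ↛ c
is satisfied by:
  {g: False, c: False}


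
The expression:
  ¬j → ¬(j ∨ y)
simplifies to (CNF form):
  j ∨ ¬y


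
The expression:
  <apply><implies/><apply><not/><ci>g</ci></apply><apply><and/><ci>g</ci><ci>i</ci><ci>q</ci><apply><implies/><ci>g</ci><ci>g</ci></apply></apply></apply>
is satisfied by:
  {g: True}


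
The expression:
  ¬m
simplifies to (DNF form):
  ¬m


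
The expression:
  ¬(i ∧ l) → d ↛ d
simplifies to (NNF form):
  i ∧ l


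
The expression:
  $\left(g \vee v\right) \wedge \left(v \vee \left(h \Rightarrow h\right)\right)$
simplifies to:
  $g \vee v$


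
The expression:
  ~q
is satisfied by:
  {q: False}


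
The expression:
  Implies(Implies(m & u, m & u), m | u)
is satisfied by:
  {m: True, u: True}
  {m: True, u: False}
  {u: True, m: False}


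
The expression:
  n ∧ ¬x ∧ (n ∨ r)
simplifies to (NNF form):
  n ∧ ¬x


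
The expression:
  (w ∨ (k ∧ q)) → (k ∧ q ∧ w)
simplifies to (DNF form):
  (¬k ∧ ¬w) ∨ (¬q ∧ ¬w) ∨ (k ∧ q ∧ w)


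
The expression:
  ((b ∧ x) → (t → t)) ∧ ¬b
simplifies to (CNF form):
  ¬b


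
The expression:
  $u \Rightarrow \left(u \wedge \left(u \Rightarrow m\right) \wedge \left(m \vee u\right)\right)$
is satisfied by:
  {m: True, u: False}
  {u: False, m: False}
  {u: True, m: True}


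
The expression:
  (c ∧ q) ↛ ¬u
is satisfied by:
  {c: True, u: True, q: True}


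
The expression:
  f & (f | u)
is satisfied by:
  {f: True}


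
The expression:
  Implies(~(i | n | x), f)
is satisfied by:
  {i: True, n: True, x: True, f: True}
  {i: True, n: True, x: True, f: False}
  {i: True, n: True, f: True, x: False}
  {i: True, n: True, f: False, x: False}
  {i: True, x: True, f: True, n: False}
  {i: True, x: True, f: False, n: False}
  {i: True, x: False, f: True, n: False}
  {i: True, x: False, f: False, n: False}
  {n: True, x: True, f: True, i: False}
  {n: True, x: True, f: False, i: False}
  {n: True, f: True, x: False, i: False}
  {n: True, f: False, x: False, i: False}
  {x: True, f: True, n: False, i: False}
  {x: True, n: False, f: False, i: False}
  {f: True, n: False, x: False, i: False}


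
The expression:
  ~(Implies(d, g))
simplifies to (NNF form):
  d & ~g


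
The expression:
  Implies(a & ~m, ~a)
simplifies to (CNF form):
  m | ~a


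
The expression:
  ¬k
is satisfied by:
  {k: False}


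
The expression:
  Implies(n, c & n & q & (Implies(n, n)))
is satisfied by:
  {q: True, c: True, n: False}
  {q: True, c: False, n: False}
  {c: True, q: False, n: False}
  {q: False, c: False, n: False}
  {n: True, q: True, c: True}


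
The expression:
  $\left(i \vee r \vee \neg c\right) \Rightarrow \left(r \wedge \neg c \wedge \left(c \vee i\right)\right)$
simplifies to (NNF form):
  $\left(c \vee i\right) \wedge \left(r \vee \neg i\right) \wedge \left(\neg c \vee \neg r\right)$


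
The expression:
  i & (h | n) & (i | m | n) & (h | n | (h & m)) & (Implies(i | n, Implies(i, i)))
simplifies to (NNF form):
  i & (h | n)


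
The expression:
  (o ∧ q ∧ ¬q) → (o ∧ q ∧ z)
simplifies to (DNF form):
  True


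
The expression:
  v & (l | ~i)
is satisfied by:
  {l: True, v: True, i: False}
  {v: True, i: False, l: False}
  {i: True, l: True, v: True}


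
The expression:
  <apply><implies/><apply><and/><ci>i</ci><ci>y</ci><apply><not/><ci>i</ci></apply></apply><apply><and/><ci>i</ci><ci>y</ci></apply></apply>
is always true.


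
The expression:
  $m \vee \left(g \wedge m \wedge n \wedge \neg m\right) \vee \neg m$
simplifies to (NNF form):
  $\text{True}$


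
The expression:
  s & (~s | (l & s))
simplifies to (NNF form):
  l & s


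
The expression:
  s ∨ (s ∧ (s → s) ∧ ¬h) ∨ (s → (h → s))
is always true.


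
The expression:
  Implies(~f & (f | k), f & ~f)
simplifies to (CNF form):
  f | ~k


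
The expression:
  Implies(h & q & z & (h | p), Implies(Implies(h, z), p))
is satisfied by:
  {p: True, h: False, q: False, z: False}
  {z: False, h: False, p: False, q: False}
  {z: True, p: True, h: False, q: False}
  {z: True, h: False, p: False, q: False}
  {q: True, p: True, z: False, h: False}
  {q: True, z: False, h: False, p: False}
  {q: True, z: True, p: True, h: False}
  {q: True, z: True, h: False, p: False}
  {p: True, h: True, q: False, z: False}
  {h: True, q: False, p: False, z: False}
  {z: True, h: True, p: True, q: False}
  {z: True, h: True, q: False, p: False}
  {p: True, h: True, q: True, z: False}
  {h: True, q: True, z: False, p: False}
  {z: True, h: True, q: True, p: True}


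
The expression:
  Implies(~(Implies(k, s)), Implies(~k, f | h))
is always true.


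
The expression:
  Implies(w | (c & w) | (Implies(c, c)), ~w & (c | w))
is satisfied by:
  {c: True, w: False}


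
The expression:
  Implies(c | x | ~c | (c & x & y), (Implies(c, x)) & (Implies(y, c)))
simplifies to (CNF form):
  (c | ~c) & (c | ~y) & (x | ~c) & (x | ~y)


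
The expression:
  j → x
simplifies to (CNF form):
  x ∨ ¬j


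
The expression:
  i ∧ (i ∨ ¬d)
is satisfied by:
  {i: True}


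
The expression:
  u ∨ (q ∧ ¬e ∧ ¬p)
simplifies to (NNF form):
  u ∨ (q ∧ ¬e ∧ ¬p)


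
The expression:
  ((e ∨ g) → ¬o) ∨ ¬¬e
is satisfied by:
  {e: True, g: False, o: False}
  {g: False, o: False, e: False}
  {o: True, e: True, g: False}
  {o: True, g: False, e: False}
  {e: True, g: True, o: False}
  {g: True, e: False, o: False}
  {o: True, g: True, e: True}


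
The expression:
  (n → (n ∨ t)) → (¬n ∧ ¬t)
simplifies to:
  ¬n ∧ ¬t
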